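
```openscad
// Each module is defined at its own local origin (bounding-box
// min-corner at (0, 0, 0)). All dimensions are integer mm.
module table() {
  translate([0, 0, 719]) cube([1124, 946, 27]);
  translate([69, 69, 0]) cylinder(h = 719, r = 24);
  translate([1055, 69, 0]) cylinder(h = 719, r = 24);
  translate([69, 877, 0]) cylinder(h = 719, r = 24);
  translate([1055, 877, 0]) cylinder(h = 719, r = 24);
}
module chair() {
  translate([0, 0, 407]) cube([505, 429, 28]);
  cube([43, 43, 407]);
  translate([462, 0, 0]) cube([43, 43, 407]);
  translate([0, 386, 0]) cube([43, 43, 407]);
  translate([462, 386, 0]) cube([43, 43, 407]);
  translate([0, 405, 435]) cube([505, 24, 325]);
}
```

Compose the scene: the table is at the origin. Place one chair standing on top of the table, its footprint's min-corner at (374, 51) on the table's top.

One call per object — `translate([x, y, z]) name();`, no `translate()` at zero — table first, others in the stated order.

table();
translate([374, 51, 746]) chair();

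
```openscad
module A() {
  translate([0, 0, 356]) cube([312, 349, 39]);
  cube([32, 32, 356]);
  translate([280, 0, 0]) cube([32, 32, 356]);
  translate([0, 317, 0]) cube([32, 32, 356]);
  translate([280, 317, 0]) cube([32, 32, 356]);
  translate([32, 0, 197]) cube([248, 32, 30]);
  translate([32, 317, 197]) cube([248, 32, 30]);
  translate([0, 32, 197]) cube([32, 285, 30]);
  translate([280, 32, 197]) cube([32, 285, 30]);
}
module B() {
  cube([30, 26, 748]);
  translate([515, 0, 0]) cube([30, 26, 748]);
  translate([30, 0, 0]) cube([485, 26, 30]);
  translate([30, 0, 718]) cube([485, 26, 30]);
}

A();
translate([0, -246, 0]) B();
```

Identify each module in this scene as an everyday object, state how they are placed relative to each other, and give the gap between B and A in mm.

A is a stool. B is a picture frame. The picture frame is on the floor beside the stool on its −y side. The gap between the picture frame and the stool is 220 mm.

The picture frame's nearest face is 220 mm from the stool's −y face.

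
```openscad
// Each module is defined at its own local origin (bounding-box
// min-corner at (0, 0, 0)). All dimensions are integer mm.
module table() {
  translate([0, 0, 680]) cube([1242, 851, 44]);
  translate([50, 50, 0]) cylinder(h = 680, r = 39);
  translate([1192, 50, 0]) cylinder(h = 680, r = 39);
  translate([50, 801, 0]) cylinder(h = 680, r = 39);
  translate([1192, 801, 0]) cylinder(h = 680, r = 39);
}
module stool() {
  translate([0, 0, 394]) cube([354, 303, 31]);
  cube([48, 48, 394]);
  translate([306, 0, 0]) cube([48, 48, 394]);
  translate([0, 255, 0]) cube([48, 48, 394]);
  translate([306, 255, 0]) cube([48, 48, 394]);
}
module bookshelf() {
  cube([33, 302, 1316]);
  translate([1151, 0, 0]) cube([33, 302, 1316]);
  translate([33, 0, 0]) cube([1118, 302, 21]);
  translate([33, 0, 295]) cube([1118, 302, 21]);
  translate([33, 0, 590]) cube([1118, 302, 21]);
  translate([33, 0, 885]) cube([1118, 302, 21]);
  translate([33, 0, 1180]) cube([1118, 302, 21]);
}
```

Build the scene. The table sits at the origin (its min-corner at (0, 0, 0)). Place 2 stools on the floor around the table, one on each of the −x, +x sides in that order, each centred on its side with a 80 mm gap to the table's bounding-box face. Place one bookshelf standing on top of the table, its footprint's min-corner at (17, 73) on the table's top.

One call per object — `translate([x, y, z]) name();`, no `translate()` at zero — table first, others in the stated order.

table();
translate([-434, 274, 0]) stool();
translate([1322, 274, 0]) stool();
translate([17, 73, 724]) bookshelf();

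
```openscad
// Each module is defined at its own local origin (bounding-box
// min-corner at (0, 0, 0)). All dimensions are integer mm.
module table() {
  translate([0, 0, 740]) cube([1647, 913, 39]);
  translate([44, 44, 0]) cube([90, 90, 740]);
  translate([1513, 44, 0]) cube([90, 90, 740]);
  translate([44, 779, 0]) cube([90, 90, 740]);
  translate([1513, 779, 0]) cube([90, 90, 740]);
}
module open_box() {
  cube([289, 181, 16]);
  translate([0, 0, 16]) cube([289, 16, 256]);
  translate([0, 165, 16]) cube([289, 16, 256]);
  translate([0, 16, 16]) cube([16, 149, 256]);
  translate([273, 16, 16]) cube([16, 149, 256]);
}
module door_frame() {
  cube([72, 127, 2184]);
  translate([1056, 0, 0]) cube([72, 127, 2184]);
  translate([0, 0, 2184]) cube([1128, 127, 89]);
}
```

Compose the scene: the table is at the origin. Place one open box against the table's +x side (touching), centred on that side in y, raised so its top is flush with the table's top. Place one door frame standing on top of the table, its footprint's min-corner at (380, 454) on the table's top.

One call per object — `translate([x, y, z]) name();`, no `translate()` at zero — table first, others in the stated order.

table();
translate([1647, 366, 507]) open_box();
translate([380, 454, 779]) door_frame();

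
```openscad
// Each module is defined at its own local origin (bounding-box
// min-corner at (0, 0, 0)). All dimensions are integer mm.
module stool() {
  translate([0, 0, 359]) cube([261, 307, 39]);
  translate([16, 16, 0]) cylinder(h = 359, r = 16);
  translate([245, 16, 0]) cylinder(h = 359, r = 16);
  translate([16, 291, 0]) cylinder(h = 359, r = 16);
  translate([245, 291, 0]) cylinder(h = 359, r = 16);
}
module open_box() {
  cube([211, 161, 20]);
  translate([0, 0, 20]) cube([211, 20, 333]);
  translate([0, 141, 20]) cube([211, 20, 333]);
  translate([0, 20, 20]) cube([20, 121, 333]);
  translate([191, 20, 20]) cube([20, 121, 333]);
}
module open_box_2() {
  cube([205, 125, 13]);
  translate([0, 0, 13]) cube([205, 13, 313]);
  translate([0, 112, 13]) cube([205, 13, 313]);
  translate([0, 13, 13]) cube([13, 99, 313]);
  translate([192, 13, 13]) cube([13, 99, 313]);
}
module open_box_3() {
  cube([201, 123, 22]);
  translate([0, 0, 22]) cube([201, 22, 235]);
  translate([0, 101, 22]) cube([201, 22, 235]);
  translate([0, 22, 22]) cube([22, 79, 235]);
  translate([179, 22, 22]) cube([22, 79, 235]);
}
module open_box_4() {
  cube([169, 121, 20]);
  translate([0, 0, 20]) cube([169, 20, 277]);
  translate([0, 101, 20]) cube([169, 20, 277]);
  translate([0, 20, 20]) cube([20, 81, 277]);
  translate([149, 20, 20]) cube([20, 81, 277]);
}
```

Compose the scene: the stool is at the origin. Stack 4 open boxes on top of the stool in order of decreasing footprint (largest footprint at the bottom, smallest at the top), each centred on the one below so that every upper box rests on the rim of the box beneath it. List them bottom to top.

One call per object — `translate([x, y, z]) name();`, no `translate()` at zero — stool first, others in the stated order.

stool();
translate([25, 73, 398]) open_box();
translate([28, 91, 751]) open_box_2();
translate([30, 92, 1077]) open_box_3();
translate([46, 93, 1334]) open_box_4();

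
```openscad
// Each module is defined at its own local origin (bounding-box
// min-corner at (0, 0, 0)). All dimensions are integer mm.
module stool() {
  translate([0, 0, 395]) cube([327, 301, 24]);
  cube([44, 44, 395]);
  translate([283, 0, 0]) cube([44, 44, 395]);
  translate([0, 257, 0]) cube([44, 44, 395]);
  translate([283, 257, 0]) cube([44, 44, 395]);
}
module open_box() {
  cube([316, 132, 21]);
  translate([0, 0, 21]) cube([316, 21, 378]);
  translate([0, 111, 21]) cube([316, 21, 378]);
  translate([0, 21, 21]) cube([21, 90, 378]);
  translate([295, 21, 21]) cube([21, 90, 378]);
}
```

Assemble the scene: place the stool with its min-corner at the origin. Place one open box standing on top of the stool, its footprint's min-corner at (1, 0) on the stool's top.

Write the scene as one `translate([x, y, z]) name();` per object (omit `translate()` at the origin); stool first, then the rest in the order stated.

stool();
translate([1, 0, 419]) open_box();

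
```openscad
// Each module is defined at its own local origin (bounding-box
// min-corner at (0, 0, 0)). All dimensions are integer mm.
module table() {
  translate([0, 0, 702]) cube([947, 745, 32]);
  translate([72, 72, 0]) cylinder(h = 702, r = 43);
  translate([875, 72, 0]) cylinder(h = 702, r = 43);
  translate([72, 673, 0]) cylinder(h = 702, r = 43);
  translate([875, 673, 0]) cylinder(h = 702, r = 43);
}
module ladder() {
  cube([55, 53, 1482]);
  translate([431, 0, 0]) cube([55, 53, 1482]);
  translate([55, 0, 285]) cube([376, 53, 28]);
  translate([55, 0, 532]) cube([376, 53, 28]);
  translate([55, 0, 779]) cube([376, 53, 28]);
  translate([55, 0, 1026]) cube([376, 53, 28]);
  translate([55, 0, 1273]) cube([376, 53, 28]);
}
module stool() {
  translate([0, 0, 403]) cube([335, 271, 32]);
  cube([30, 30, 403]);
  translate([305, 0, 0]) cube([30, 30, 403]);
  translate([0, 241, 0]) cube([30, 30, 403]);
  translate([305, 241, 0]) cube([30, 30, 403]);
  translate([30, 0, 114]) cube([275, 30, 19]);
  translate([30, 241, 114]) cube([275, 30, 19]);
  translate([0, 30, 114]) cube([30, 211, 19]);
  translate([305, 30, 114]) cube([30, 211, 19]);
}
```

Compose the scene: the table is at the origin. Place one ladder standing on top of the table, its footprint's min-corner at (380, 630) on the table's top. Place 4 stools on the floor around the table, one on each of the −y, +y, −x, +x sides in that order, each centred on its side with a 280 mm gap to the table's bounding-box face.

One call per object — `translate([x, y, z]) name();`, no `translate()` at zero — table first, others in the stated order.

table();
translate([380, 630, 734]) ladder();
translate([306, -551, 0]) stool();
translate([306, 1025, 0]) stool();
translate([-615, 237, 0]) stool();
translate([1227, 237, 0]) stool();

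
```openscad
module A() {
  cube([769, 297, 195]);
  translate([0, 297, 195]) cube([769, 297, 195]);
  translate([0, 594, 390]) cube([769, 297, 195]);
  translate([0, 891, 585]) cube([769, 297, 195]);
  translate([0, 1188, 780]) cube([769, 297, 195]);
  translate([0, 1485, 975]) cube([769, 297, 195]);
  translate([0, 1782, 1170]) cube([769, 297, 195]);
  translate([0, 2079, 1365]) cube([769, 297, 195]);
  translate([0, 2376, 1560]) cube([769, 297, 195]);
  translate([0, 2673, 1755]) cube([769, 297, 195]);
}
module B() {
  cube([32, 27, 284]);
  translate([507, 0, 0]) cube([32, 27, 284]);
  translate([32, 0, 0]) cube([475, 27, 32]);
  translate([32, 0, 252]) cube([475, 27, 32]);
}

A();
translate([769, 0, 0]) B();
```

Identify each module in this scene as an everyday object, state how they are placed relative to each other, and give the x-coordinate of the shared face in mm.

The staircase's +x face and the picture frame's −x face are both at x = 769 mm.

A is a staircase. B is a picture frame. The picture frame is against the staircase's +x side, with their −y faces flush. The x-coordinate of the shared face is 769 mm.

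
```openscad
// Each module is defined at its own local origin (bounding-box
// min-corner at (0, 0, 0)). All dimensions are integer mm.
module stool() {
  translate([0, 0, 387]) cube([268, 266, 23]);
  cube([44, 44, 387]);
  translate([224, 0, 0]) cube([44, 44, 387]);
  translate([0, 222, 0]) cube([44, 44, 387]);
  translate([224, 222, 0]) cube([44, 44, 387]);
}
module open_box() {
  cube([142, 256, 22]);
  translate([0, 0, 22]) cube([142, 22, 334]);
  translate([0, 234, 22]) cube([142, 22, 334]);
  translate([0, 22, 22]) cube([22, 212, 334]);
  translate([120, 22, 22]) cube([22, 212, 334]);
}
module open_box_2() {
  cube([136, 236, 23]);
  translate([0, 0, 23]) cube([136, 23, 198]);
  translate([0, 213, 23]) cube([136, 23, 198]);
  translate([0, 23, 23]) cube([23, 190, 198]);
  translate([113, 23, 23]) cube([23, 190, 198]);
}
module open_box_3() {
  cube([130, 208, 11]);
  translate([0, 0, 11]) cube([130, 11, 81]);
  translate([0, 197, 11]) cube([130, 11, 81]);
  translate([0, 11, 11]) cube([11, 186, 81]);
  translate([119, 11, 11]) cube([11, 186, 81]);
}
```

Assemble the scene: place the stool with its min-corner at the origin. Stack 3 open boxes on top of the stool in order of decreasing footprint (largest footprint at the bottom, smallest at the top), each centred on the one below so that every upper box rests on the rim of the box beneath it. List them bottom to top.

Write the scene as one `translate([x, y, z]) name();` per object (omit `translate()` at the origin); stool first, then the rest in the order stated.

stool();
translate([63, 5, 410]) open_box();
translate([66, 15, 766]) open_box_2();
translate([69, 29, 987]) open_box_3();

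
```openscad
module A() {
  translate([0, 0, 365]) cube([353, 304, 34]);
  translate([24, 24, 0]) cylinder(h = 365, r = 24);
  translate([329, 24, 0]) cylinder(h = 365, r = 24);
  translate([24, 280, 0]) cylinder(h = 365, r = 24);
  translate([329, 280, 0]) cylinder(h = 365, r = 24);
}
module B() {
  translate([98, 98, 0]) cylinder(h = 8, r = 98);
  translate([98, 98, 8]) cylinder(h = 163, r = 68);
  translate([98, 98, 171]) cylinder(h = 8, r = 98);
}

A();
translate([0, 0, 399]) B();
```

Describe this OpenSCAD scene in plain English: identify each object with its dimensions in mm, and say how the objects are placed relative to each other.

A is a four-legged stool. The seat is 353×304 mm, 34 mm thick, top at z = 399 mm. It stands on four round legs, each 48 mm in diameter, from z = 0 to the seat underside, each leg's axis is inset half a diameter from the nearest pair of seat edges (so the leg's bounding box is flush with the corner).

B is a spool: two coaxial disc flanges of radius 98 mm and thickness 8 mm, joined by a core cylinder of radius 68 mm and height 163 mm. The lower flange rests on z = 0 and the three cylinders share a vertical axis.

The spool is on top of the stool.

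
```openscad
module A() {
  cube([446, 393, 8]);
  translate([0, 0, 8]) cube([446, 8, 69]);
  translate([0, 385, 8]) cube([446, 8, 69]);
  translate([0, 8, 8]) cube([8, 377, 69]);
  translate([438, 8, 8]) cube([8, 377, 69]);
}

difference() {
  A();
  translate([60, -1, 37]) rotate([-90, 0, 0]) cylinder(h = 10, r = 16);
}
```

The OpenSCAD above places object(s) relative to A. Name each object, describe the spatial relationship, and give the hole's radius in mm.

A is an open box. The open box has a circular hole through its front wall. The hole's radius is 16 mm.

The subtracted cylinder has r = 16 mm.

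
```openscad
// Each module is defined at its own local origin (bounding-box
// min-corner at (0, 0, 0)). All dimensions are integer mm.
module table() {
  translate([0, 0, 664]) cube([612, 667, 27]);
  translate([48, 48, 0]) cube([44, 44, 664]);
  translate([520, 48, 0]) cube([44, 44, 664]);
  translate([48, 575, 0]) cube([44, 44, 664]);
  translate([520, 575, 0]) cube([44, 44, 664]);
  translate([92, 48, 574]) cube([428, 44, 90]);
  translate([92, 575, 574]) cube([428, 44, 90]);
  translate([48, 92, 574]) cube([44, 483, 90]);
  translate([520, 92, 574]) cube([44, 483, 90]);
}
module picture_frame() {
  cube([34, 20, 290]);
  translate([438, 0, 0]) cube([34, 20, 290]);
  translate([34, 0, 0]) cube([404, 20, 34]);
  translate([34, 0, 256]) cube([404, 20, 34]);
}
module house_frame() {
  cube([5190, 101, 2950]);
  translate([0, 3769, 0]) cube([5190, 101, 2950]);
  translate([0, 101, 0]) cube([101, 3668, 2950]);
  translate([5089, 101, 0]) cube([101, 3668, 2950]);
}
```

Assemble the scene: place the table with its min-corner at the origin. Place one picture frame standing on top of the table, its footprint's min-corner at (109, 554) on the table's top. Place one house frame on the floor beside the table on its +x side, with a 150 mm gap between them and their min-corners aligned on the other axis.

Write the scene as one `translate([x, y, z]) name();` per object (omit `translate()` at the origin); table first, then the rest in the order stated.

table();
translate([109, 554, 691]) picture_frame();
translate([762, 0, 0]) house_frame();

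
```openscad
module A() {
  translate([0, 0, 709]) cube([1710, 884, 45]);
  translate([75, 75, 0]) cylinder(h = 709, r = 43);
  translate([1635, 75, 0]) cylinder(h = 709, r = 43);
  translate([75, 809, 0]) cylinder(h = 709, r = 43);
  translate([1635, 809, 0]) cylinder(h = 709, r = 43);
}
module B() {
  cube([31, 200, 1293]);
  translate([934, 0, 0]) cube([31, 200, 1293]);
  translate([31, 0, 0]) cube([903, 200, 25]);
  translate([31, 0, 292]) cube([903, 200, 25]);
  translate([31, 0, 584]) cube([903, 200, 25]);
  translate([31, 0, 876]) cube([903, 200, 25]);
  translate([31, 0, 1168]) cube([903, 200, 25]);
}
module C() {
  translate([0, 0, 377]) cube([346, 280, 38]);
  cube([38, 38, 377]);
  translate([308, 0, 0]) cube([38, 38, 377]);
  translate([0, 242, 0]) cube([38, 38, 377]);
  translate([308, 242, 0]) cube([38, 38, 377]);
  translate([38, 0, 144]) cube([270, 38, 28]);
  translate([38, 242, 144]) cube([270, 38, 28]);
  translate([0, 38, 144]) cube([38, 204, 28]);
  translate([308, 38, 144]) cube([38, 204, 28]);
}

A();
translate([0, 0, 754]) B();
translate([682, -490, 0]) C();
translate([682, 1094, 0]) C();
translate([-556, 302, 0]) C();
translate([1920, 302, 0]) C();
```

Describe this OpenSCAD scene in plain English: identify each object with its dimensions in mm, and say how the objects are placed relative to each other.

A is a table: top 1710 mm (x) × 884 mm (y), 45 mm thick, upper face at z = 754 mm, on four round legs of 86 mm diameter, each leg's bounding box inset 32 mm from the nearest pair of top edges, running from z = 0 to the bottom of the top.

B is an open bookshelf. Two side panels, each 31 mm thick, 200 mm deep and 1293 mm tall, stand 965 mm apart (outside-to-outside). Between them sit 5 shelves, each 25 mm thick and 200 mm deep, spanning the full gap between the sides. The bottom shelf rests on the floor (its underside at z = 0) and the clear gap between one shelf's top and the next shelf's underside is 267 mm.

C is a four-legged stool. The seat is a 346×280×38 mm slab whose top surface is at z = 415 mm; four square legs, each 38×38 mm in cross-section, run from the floor (z = 0) to the underside of the seat, each flush with a corner of the seat. Four stretchers, 38 mm wide and 28 mm tall, connect adjacent legs with their undersides at z = 144 mm, each running between the inner faces of the legs it joins and aligned with the legs' outer faces on the other axis.

The bookshelf is on top of the table. Four stools sit around the table at the −y, +y, −x, +x sides.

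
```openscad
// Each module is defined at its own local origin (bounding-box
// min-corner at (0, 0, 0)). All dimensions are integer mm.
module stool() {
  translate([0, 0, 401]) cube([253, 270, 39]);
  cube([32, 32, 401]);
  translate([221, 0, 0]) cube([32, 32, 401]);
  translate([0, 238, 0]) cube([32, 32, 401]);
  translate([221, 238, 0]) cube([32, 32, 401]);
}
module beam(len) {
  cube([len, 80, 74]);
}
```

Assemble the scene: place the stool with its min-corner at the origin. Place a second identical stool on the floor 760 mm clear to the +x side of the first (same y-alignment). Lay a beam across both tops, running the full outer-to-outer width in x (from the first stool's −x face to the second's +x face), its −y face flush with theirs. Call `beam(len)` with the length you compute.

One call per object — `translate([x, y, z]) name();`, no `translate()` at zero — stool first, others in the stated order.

stool();
translate([1013, 0, 0]) stool();
translate([0, 0, 440]) beam(1266);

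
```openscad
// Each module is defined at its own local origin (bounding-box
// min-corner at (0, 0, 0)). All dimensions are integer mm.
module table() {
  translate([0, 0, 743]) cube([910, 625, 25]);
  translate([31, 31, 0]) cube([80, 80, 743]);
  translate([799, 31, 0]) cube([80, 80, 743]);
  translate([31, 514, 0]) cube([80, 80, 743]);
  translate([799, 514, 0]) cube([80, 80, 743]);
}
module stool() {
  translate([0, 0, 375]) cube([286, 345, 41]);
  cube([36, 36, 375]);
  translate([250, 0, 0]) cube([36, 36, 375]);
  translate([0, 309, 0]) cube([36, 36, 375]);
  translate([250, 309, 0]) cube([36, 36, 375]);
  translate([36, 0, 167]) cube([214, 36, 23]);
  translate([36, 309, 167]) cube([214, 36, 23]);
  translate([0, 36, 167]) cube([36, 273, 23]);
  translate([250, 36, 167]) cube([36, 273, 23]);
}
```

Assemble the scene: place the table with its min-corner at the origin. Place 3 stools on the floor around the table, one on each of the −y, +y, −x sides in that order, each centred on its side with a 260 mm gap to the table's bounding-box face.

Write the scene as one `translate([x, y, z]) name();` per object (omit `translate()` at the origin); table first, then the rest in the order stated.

table();
translate([312, -605, 0]) stool();
translate([312, 885, 0]) stool();
translate([-546, 140, 0]) stool();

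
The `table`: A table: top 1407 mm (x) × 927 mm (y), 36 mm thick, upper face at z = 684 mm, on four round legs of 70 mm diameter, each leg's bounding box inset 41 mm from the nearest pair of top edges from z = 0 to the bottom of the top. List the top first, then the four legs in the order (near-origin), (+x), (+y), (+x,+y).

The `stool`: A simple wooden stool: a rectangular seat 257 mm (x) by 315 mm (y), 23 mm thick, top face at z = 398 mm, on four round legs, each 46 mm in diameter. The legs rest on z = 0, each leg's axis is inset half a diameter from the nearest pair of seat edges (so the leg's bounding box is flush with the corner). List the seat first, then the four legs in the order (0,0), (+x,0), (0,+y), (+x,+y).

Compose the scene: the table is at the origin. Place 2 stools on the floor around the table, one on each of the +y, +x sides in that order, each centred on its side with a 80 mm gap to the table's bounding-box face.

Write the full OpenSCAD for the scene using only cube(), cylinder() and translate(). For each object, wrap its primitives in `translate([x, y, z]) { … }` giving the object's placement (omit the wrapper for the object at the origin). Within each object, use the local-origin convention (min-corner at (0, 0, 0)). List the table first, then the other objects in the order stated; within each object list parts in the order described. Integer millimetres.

translate([0, 0, 648]) cube([1407, 927, 36]);
translate([76, 76, 0]) cylinder(h = 648, r = 35);
translate([1331, 76, 0]) cylinder(h = 648, r = 35);
translate([76, 851, 0]) cylinder(h = 648, r = 35);
translate([1331, 851, 0]) cylinder(h = 648, r = 35);
translate([575, 1007, 0]) {
  translate([0, 0, 375]) cube([257, 315, 23]);
  translate([23, 23, 0]) cylinder(h = 375, r = 23);
  translate([234, 23, 0]) cylinder(h = 375, r = 23);
  translate([23, 292, 0]) cylinder(h = 375, r = 23);
  translate([234, 292, 0]) cylinder(h = 375, r = 23);
}
translate([1487, 306, 0]) {
  translate([0, 0, 375]) cube([257, 315, 23]);
  translate([23, 23, 0]) cylinder(h = 375, r = 23);
  translate([234, 23, 0]) cylinder(h = 375, r = 23);
  translate([23, 292, 0]) cylinder(h = 375, r = 23);
  translate([234, 292, 0]) cylinder(h = 375, r = 23);
}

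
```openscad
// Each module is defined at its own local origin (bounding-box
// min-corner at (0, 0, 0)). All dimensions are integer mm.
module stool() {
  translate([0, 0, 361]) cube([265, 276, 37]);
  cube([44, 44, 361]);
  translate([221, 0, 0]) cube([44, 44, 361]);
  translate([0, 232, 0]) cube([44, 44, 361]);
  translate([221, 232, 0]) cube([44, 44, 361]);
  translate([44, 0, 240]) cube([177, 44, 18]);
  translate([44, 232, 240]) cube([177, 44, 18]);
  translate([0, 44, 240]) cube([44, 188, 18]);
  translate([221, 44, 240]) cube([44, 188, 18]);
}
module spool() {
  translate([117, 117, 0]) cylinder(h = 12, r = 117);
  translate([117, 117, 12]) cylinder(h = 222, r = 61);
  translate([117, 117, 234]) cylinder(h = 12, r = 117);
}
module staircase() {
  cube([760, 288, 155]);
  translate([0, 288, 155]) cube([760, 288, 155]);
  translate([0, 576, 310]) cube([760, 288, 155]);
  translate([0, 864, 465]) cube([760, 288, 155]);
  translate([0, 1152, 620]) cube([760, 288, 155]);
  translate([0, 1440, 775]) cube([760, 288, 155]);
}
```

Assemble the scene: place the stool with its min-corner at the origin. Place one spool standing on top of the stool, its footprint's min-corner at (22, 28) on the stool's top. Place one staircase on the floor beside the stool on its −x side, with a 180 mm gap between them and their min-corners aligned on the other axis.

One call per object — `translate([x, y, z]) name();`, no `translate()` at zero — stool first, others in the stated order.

stool();
translate([22, 28, 398]) spool();
translate([-940, 0, 0]) staircase();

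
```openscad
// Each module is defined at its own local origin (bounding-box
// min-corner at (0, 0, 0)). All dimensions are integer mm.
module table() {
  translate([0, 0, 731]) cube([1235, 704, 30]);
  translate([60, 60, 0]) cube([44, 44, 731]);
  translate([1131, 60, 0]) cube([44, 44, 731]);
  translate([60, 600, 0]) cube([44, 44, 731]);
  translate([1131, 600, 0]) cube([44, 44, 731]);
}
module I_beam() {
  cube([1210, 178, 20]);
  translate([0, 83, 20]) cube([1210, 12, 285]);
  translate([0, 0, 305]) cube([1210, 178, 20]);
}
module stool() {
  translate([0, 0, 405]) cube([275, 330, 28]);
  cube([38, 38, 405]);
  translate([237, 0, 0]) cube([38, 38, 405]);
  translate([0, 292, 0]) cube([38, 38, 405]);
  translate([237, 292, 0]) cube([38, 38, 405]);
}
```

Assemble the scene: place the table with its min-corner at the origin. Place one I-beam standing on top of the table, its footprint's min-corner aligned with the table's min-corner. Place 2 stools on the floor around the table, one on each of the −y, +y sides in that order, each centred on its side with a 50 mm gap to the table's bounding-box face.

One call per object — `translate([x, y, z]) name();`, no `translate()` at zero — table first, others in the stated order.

table();
translate([0, 0, 761]) I_beam();
translate([480, -380, 0]) stool();
translate([480, 754, 0]) stool();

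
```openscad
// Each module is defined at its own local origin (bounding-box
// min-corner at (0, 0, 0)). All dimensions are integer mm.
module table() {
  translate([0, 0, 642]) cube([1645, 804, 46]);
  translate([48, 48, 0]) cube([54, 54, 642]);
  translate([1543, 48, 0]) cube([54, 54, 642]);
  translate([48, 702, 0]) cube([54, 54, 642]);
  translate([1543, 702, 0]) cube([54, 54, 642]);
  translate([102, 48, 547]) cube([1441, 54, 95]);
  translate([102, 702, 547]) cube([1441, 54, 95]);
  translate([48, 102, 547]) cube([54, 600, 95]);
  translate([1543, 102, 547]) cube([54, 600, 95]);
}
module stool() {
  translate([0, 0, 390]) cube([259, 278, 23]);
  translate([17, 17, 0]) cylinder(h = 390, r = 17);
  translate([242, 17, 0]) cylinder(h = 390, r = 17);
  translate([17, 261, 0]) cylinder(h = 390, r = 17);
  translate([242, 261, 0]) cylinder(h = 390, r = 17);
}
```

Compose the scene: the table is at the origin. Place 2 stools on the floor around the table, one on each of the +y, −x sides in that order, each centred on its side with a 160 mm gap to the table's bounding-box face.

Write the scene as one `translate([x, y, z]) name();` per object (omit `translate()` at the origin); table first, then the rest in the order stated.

table();
translate([693, 964, 0]) stool();
translate([-419, 263, 0]) stool();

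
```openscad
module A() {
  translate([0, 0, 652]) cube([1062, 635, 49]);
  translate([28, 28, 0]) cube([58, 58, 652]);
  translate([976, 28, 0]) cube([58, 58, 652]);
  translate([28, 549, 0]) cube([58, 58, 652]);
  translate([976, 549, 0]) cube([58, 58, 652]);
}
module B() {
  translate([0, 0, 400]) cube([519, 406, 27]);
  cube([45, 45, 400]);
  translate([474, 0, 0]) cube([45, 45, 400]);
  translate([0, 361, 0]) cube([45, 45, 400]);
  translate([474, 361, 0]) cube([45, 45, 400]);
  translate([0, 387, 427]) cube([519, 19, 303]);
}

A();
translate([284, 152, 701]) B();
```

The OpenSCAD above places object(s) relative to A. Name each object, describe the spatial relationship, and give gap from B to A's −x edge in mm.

A is a table. B is a chair. The chair is on top of the table. The gap from the chair to the table's −x edge is 284 mm.

The chair's min-x is at 284; the table's min-x is 0; gap = 284 mm.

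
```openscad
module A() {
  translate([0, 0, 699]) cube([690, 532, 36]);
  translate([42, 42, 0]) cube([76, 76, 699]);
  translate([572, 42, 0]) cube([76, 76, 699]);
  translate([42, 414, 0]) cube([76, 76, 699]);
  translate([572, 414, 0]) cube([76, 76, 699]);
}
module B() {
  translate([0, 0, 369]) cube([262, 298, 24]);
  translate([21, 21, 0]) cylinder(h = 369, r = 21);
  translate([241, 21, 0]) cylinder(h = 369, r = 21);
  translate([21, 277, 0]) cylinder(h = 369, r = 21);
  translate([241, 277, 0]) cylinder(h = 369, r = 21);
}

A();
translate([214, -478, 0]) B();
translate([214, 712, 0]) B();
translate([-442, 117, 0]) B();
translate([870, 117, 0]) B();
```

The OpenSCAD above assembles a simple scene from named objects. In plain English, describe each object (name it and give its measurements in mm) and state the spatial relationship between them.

A is a rectangular dining table. The top is 690×532×36 mm with its upper surface at z = 735 mm. It stands on four 76×76 mm square legs, each inset 42 mm from the nearest pair of top edges, running from the floor to the underside of the top.

B is a four-legged stool. The seat is a 262×298×24 mm slab whose top surface is at z = 393 mm; four round legs, each 42 mm in diameter, run from the floor (z = 0) to the underside of the seat, each leg's axis is inset half a diameter from the nearest pair of seat edges (so the leg's bounding box is flush with the corner).

Four stools sit around the table at the −y, +y, −x, +x sides.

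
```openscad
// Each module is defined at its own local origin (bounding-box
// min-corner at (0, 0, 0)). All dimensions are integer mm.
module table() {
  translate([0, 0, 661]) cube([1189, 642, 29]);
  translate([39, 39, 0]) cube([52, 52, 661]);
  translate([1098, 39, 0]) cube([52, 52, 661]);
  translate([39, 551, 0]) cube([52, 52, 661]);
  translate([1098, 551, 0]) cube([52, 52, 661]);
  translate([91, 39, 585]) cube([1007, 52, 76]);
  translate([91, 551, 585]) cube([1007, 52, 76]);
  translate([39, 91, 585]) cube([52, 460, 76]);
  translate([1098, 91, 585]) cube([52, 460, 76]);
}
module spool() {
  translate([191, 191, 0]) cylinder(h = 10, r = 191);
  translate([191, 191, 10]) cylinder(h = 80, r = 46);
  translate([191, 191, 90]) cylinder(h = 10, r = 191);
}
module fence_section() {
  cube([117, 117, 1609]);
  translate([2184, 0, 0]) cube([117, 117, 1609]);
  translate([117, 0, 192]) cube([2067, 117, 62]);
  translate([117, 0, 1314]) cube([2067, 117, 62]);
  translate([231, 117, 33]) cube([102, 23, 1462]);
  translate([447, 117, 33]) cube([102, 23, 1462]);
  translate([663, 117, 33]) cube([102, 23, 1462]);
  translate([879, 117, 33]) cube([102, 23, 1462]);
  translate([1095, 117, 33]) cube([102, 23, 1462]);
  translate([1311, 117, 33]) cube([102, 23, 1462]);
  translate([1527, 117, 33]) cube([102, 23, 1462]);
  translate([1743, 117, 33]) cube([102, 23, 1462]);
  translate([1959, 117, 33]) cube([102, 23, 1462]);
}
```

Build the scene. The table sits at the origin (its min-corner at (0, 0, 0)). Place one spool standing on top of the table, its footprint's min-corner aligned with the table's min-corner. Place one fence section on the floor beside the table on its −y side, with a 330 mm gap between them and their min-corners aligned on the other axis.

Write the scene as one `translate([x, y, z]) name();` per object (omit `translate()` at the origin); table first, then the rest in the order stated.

table();
translate([0, 0, 690]) spool();
translate([0, -470, 0]) fence_section();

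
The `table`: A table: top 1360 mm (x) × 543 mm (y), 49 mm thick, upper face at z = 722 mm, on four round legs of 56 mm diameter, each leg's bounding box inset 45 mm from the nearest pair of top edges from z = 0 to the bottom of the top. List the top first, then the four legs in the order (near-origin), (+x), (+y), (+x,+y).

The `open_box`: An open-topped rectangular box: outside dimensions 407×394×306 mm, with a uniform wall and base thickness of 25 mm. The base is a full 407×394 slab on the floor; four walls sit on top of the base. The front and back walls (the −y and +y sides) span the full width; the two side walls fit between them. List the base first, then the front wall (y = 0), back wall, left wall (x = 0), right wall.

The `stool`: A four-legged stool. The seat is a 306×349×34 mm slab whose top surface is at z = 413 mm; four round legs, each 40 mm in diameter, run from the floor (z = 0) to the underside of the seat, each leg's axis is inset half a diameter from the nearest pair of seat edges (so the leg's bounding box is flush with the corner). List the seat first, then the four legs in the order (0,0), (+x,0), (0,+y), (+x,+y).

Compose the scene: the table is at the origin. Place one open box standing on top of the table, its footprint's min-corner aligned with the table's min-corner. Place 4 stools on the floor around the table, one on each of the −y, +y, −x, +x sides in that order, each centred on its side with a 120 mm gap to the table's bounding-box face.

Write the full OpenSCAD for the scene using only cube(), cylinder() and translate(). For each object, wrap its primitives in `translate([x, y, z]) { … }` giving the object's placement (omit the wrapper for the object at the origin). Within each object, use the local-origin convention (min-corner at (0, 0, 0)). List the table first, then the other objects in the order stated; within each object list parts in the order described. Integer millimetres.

translate([0, 0, 673]) cube([1360, 543, 49]);
translate([73, 73, 0]) cylinder(h = 673, r = 28);
translate([1287, 73, 0]) cylinder(h = 673, r = 28);
translate([73, 470, 0]) cylinder(h = 673, r = 28);
translate([1287, 470, 0]) cylinder(h = 673, r = 28);
translate([0, 0, 722]) {
  cube([407, 394, 25]);
  translate([0, 0, 25]) cube([407, 25, 281]);
  translate([0, 369, 25]) cube([407, 25, 281]);
  translate([0, 25, 25]) cube([25, 344, 281]);
  translate([382, 25, 25]) cube([25, 344, 281]);
}
translate([527, -469, 0]) {
  translate([0, 0, 379]) cube([306, 349, 34]);
  translate([20, 20, 0]) cylinder(h = 379, r = 20);
  translate([286, 20, 0]) cylinder(h = 379, r = 20);
  translate([20, 329, 0]) cylinder(h = 379, r = 20);
  translate([286, 329, 0]) cylinder(h = 379, r = 20);
}
translate([527, 663, 0]) {
  translate([0, 0, 379]) cube([306, 349, 34]);
  translate([20, 20, 0]) cylinder(h = 379, r = 20);
  translate([286, 20, 0]) cylinder(h = 379, r = 20);
  translate([20, 329, 0]) cylinder(h = 379, r = 20);
  translate([286, 329, 0]) cylinder(h = 379, r = 20);
}
translate([-426, 97, 0]) {
  translate([0, 0, 379]) cube([306, 349, 34]);
  translate([20, 20, 0]) cylinder(h = 379, r = 20);
  translate([286, 20, 0]) cylinder(h = 379, r = 20);
  translate([20, 329, 0]) cylinder(h = 379, r = 20);
  translate([286, 329, 0]) cylinder(h = 379, r = 20);
}
translate([1480, 97, 0]) {
  translate([0, 0, 379]) cube([306, 349, 34]);
  translate([20, 20, 0]) cylinder(h = 379, r = 20);
  translate([286, 20, 0]) cylinder(h = 379, r = 20);
  translate([20, 329, 0]) cylinder(h = 379, r = 20);
  translate([286, 329, 0]) cylinder(h = 379, r = 20);
}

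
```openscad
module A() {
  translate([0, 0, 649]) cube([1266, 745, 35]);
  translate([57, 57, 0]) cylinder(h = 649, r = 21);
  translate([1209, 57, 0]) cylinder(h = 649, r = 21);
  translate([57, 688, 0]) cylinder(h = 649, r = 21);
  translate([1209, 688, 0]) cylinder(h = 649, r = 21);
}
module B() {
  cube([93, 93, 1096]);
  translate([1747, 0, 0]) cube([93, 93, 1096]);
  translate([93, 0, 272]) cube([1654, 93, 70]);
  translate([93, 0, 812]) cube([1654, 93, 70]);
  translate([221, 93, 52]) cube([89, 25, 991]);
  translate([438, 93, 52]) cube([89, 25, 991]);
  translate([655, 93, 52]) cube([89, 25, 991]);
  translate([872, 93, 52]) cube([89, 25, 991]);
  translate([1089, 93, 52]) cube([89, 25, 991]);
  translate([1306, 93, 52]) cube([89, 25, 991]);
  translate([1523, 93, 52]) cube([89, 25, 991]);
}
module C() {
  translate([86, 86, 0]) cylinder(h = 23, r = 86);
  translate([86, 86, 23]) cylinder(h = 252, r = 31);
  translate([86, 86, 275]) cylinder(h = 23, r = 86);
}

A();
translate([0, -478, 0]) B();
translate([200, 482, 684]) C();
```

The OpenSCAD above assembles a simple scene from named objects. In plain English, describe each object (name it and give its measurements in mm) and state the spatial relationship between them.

A is a table with a 1266×745 mm rectangular top, 35 mm thick, top surface at z = 684 mm, supported by four round legs of 42 mm diameter, each leg's bounding box inset 36 mm from the nearest pair of top edges, running from the floor.

B is a fence section. Two 93×93 mm posts, 1096 mm tall, stand on the floor with a clear span of 1654 mm between their inner faces. Two horizontal rails of 93×70 mm section span the gap between the posts with their undersides at z = 272 mm and z = 812 mm, flush with the posts' −y face. 7 pickets, each 89 mm wide, 25 mm thick and 991 mm tall, are fixed to the +y face of the rails with their bottoms at z = 52 mm, evenly spaced across the span with equal gaps (rounded down to the nearest mm) at the −x end and between each pair — any rounding remainder accumulates at the +x end.

C is a spool: two coaxial disc flanges of radius 86 mm and thickness 23 mm, joined by a core cylinder of radius 31 mm and height 252 mm. The lower flange rests on z = 0 and the three cylinders share a vertical axis.

The fence section is on the floor beside the table on its −y side. The spool is on top of the table.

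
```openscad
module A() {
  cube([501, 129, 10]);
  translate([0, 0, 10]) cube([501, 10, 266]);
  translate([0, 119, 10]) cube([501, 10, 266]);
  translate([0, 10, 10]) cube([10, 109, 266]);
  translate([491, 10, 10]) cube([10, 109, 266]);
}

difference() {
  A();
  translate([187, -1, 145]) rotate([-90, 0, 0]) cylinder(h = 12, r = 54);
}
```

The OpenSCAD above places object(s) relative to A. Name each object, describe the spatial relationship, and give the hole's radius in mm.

A is an open box. The open box has a circular hole through its front wall. The hole's radius is 54 mm.

The subtracted cylinder has r = 54 mm.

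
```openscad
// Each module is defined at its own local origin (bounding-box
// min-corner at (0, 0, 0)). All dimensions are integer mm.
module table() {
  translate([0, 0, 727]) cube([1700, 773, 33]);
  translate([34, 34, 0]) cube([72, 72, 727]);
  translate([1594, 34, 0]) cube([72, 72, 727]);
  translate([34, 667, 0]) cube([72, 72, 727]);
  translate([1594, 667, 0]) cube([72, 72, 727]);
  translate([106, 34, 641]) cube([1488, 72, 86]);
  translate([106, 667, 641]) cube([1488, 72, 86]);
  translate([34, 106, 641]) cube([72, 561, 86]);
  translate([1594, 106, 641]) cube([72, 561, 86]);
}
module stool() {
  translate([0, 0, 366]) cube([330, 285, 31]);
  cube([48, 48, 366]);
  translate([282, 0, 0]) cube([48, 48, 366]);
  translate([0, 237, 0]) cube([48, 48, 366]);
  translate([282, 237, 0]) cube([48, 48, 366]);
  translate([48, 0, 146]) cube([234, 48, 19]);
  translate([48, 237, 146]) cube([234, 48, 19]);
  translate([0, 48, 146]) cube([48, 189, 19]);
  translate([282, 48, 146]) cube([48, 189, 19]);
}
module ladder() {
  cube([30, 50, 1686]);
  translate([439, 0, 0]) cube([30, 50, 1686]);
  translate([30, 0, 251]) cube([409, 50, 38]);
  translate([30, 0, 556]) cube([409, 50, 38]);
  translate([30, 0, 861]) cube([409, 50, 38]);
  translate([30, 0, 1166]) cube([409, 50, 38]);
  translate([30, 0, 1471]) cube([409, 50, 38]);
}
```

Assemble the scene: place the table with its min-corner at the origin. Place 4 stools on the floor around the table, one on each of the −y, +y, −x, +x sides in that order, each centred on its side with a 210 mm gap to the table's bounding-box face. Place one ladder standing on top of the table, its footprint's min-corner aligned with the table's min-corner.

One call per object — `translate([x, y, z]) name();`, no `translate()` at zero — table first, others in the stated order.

table();
translate([685, -495, 0]) stool();
translate([685, 983, 0]) stool();
translate([-540, 244, 0]) stool();
translate([1910, 244, 0]) stool();
translate([0, 0, 760]) ladder();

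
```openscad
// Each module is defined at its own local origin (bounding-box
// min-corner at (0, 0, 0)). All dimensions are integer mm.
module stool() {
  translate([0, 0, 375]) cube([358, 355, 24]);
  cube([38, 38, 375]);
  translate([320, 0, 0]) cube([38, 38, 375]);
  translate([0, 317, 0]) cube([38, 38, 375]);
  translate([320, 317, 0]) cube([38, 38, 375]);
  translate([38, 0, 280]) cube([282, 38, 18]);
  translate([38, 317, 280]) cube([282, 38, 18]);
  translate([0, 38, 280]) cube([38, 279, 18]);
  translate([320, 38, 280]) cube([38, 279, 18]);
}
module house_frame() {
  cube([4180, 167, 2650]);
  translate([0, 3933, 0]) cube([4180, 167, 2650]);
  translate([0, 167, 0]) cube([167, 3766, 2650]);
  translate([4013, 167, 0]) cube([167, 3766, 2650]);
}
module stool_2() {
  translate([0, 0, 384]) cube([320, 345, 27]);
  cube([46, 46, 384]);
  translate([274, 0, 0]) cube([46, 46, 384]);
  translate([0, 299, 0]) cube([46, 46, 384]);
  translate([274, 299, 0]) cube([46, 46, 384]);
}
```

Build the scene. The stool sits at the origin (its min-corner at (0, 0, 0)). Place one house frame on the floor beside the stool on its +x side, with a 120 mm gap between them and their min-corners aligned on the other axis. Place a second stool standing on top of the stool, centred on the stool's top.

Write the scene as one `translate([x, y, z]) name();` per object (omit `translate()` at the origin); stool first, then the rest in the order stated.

stool();
translate([478, 0, 0]) house_frame();
translate([19, 5, 399]) stool_2();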